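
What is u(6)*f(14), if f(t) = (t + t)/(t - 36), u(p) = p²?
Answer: -504/11 ≈ -45.818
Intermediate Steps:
f(t) = 2*t/(-36 + t) (f(t) = (2*t)/(-36 + t) = 2*t/(-36 + t))
u(6)*f(14) = 6²*(2*14/(-36 + 14)) = 36*(2*14/(-22)) = 36*(2*14*(-1/22)) = 36*(-14/11) = -504/11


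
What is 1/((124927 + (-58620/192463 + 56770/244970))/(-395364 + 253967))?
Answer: -666653783797067/589001242547208 ≈ -1.1318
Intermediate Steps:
1/((124927 + (-58620/192463 + 56770/244970))/(-395364 + 253967)) = 1/((124927 + (-58620*1/192463 + 56770*(1/244970)))/(-141397)) = 1/((124927 + (-58620/192463 + 5677/24497))*(-1/141397)) = 1/((124927 - 343401689/4714766111)*(-1/141397)) = 1/((589001242547208/4714766111)*(-1/141397)) = 1/(-589001242547208/666653783797067) = -666653783797067/589001242547208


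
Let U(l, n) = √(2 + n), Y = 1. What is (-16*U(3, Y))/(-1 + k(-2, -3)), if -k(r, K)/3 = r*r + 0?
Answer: 16*√3/13 ≈ 2.1318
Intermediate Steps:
k(r, K) = -3*r² (k(r, K) = -3*(r*r + 0) = -3*(r² + 0) = -3*r²)
(-16*U(3, Y))/(-1 + k(-2, -3)) = (-16*√(2 + 1))/(-1 - 3*(-2)²) = (-16*√3)/(-1 - 3*4) = (-16*√3)/(-1 - 12) = -16*√3/(-13) = -16*√3*(-1/13) = 16*√3/13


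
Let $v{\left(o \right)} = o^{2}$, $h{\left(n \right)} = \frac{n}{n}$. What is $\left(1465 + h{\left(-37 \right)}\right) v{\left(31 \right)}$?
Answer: $1408826$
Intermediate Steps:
$h{\left(n \right)} = 1$
$\left(1465 + h{\left(-37 \right)}\right) v{\left(31 \right)} = \left(1465 + 1\right) 31^{2} = 1466 \cdot 961 = 1408826$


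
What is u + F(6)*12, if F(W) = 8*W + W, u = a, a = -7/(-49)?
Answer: 4537/7 ≈ 648.14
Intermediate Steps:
a = ⅐ (a = -7*(-1/49) = ⅐ ≈ 0.14286)
u = ⅐ ≈ 0.14286
F(W) = 9*W
u + F(6)*12 = ⅐ + (9*6)*12 = ⅐ + 54*12 = ⅐ + 648 = 4537/7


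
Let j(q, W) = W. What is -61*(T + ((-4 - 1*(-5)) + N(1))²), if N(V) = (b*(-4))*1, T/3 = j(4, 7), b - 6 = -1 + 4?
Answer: -76006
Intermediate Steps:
b = 9 (b = 6 + (-1 + 4) = 6 + 3 = 9)
T = 21 (T = 3*7 = 21)
N(V) = -36 (N(V) = (9*(-4))*1 = -36*1 = -36)
-61*(T + ((-4 - 1*(-5)) + N(1))²) = -61*(21 + ((-4 - 1*(-5)) - 36)²) = -61*(21 + ((-4 + 5) - 36)²) = -61*(21 + (1 - 36)²) = -61*(21 + (-35)²) = -61*(21 + 1225) = -61*1246 = -76006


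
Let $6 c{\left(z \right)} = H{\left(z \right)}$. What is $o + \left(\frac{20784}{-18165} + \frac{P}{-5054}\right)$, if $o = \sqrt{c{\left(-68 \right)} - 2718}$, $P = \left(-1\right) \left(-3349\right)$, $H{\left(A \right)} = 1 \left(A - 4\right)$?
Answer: $- \frac{7898901}{4371710} + i \sqrt{2730} \approx -1.8068 + 52.249 i$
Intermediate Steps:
$H{\left(A \right)} = -4 + A$ ($H{\left(A \right)} = 1 \left(-4 + A\right) = -4 + A$)
$c{\left(z \right)} = - \frac{2}{3} + \frac{z}{6}$ ($c{\left(z \right)} = \frac{-4 + z}{6} = - \frac{2}{3} + \frac{z}{6}$)
$P = 3349$
$o = i \sqrt{2730}$ ($o = \sqrt{\left(- \frac{2}{3} + \frac{1}{6} \left(-68\right)\right) - 2718} = \sqrt{\left(- \frac{2}{3} - \frac{34}{3}\right) - 2718} = \sqrt{-12 - 2718} = \sqrt{-2730} = i \sqrt{2730} \approx 52.249 i$)
$o + \left(\frac{20784}{-18165} + \frac{P}{-5054}\right) = i \sqrt{2730} + \left(\frac{20784}{-18165} + \frac{3349}{-5054}\right) = i \sqrt{2730} + \left(20784 \left(- \frac{1}{18165}\right) + 3349 \left(- \frac{1}{5054}\right)\right) = i \sqrt{2730} - \frac{7898901}{4371710} = - \frac{7898901}{4371710} + i \sqrt{2730}$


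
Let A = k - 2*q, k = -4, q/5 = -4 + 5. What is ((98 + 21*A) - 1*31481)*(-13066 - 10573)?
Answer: 748812603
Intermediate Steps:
q = 5 (q = 5*(-4 + 5) = 5*1 = 5)
A = -14 (A = -4 - 2*5 = -4 - 10 = -14)
((98 + 21*A) - 1*31481)*(-13066 - 10573) = ((98 + 21*(-14)) - 1*31481)*(-13066 - 10573) = ((98 - 294) - 31481)*(-23639) = (-196 - 31481)*(-23639) = -31677*(-23639) = 748812603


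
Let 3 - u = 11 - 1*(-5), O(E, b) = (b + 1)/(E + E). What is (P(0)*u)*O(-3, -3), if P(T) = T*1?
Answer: 0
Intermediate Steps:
P(T) = T
O(E, b) = (1 + b)/(2*E) (O(E, b) = (1 + b)/((2*E)) = (1 + b)*(1/(2*E)) = (1 + b)/(2*E))
u = -13 (u = 3 - (11 - 1*(-5)) = 3 - (11 + 5) = 3 - 1*16 = 3 - 16 = -13)
(P(0)*u)*O(-3, -3) = (0*(-13))*((½)*(1 - 3)/(-3)) = 0*((½)*(-⅓)*(-2)) = 0*(⅓) = 0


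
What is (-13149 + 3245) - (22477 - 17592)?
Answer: -14789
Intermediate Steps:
(-13149 + 3245) - (22477 - 17592) = -9904 - 1*4885 = -9904 - 4885 = -14789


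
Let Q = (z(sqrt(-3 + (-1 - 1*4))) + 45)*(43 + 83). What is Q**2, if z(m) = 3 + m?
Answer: 36451296 + 3048192*I*sqrt(2) ≈ 3.6451e+7 + 4.3108e+6*I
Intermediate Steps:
Q = 6048 + 252*I*sqrt(2) (Q = ((3 + sqrt(-3 + (-1 - 1*4))) + 45)*(43 + 83) = ((3 + sqrt(-3 + (-1 - 4))) + 45)*126 = ((3 + sqrt(-3 - 5)) + 45)*126 = ((3 + sqrt(-8)) + 45)*126 = ((3 + 2*I*sqrt(2)) + 45)*126 = (48 + 2*I*sqrt(2))*126 = 6048 + 252*I*sqrt(2) ≈ 6048.0 + 356.38*I)
Q**2 = (6048 + 252*I*sqrt(2))**2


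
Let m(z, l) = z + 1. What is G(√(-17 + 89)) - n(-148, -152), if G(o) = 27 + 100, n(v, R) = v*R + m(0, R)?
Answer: -22370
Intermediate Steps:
m(z, l) = 1 + z
n(v, R) = 1 + R*v (n(v, R) = v*R + (1 + 0) = R*v + 1 = 1 + R*v)
G(o) = 127
G(√(-17 + 89)) - n(-148, -152) = 127 - (1 - 152*(-148)) = 127 - (1 + 22496) = 127 - 1*22497 = 127 - 22497 = -22370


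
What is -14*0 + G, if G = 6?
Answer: 6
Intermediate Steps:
-14*0 + G = -14*0 + 6 = 0 + 6 = 6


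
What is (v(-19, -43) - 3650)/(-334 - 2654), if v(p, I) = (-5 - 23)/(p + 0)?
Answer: 34661/28386 ≈ 1.2211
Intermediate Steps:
v(p, I) = -28/p
(v(-19, -43) - 3650)/(-334 - 2654) = (-28/(-19) - 3650)/(-334 - 2654) = (-28*(-1/19) - 3650)/(-2988) = (28/19 - 3650)*(-1/2988) = -69322/19*(-1/2988) = 34661/28386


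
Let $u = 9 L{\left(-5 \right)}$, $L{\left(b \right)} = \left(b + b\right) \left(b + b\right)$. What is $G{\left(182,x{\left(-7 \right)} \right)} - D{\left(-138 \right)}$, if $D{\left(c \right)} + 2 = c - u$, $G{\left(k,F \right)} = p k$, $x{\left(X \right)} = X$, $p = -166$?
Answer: $-29172$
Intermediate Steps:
$L{\left(b \right)} = 4 b^{2}$ ($L{\left(b \right)} = 2 b 2 b = 4 b^{2}$)
$u = 900$ ($u = 9 \cdot 4 \left(-5\right)^{2} = 9 \cdot 4 \cdot 25 = 9 \cdot 100 = 900$)
$G{\left(k,F \right)} = - 166 k$
$D{\left(c \right)} = -902 + c$ ($D{\left(c \right)} = -2 + \left(c - 900\right) = -2 + \left(-900 + c\right) = -902 + c$)
$G{\left(182,x{\left(-7 \right)} \right)} - D{\left(-138 \right)} = \left(-166\right) 182 - \left(-902 - 138\right) = -30212 - -1040 = -30212 + 1040 = -29172$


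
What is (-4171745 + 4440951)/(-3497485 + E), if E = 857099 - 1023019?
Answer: -269206/3663405 ≈ -0.073485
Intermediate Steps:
E = -165920
(-4171745 + 4440951)/(-3497485 + E) = (-4171745 + 4440951)/(-3497485 - 165920) = 269206/(-3663405) = 269206*(-1/3663405) = -269206/3663405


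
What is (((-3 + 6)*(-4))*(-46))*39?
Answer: 21528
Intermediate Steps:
(((-3 + 6)*(-4))*(-46))*39 = ((3*(-4))*(-46))*39 = -12*(-46)*39 = 552*39 = 21528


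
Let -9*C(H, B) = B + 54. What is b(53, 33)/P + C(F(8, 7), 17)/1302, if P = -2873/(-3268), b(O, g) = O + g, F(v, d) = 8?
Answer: 3293116481/33665814 ≈ 97.818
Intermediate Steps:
P = 2873/3268 (P = -2873*(-1/3268) = 2873/3268 ≈ 0.87913)
C(H, B) = -6 - B/9 (C(H, B) = -(B + 54)/9 = -(54 + B)/9 = -6 - B/9)
b(53, 33)/P + C(F(8, 7), 17)/1302 = (53 + 33)/(2873/3268) + (-6 - ⅑*17)/1302 = 86*(3268/2873) + (-6 - 17/9)*(1/1302) = 281048/2873 - 71/9*1/1302 = 281048/2873 - 71/11718 = 3293116481/33665814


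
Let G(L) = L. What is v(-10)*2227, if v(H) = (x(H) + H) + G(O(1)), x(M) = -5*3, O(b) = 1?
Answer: -53448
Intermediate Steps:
x(M) = -15
v(H) = -14 + H (v(H) = (-15 + H) + 1 = -14 + H)
v(-10)*2227 = (-14 - 10)*2227 = -24*2227 = -53448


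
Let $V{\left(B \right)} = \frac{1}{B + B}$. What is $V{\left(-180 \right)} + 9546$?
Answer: $\frac{3436559}{360} \approx 9546.0$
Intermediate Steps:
$V{\left(B \right)} = \frac{1}{2 B}$
$V{\left(-180 \right)} + 9546 = \frac{1}{2 \left(-180\right)} + 9546 = \frac{1}{2} \left(- \frac{1}{180}\right) + 9546 = - \frac{1}{360} + 9546 = \frac{3436559}{360}$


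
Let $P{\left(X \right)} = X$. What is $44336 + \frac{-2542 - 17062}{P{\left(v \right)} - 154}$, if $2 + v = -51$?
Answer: $\frac{9197156}{207} \approx 44431.0$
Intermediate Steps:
$v = -53$ ($v = -2 - 51 = -53$)
$44336 + \frac{-2542 - 17062}{P{\left(v \right)} - 154} = 44336 + \frac{-2542 - 17062}{-53 - 154} = 44336 - \frac{19604}{-207} = 44336 - - \frac{19604}{207} = 44336 + \frac{19604}{207} = \frac{9197156}{207}$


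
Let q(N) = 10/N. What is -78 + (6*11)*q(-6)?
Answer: -188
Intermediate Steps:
-78 + (6*11)*q(-6) = -78 + (6*11)*(10/(-6)) = -78 + 66*(10*(-⅙)) = -78 + 66*(-5/3) = -78 - 110 = -188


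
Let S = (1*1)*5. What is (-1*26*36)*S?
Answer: -4680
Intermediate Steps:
S = 5 (S = 1*5 = 5)
(-1*26*36)*S = (-1*26*36)*5 = -26*36*5 = -936*5 = -4680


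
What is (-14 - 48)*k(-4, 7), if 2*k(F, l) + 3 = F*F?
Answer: -403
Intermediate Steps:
k(F, l) = -3/2 + F**2/2 (k(F, l) = -3/2 + (F*F)/2 = -3/2 + F**2/2)
(-14 - 48)*k(-4, 7) = (-14 - 48)*(-3/2 + (1/2)*(-4)**2) = -62*(-3/2 + (1/2)*16) = -62*(-3/2 + 8) = -62*13/2 = -403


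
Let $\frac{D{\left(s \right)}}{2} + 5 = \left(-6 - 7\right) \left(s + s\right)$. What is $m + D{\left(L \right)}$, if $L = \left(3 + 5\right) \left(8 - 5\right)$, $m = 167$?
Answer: $-1091$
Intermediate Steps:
$L = 24$ ($L = 8 \cdot 3 = 24$)
$D{\left(s \right)} = -10 - 52 s$ ($D{\left(s \right)} = -10 + 2 \left(-6 - 7\right) \left(s + s\right) = -10 + 2 \left(- 13 \cdot 2 s\right) = -10 + 2 \left(- 26 s\right) = -10 - 52 s$)
$m + D{\left(L \right)} = 167 - 1258 = -1091$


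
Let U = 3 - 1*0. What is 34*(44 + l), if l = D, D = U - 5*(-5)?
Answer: 2448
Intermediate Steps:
U = 3 (U = 3 + 0 = 3)
D = 28 (D = 3 - 5*(-5) = 3 + 25 = 28)
l = 28
34*(44 + l) = 34*(44 + 28) = 34*72 = 2448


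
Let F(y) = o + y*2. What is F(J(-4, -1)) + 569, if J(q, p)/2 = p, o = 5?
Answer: 570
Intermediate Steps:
J(q, p) = 2*p
F(y) = 5 + 2*y (F(y) = 5 + y*2 = 5 + 2*y)
F(J(-4, -1)) + 569 = (5 + 2*(2*(-1))) + 569 = (5 + 2*(-2)) + 569 = (5 - 4) + 569 = 1 + 569 = 570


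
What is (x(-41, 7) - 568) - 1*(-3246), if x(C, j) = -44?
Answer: 2634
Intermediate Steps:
(x(-41, 7) - 568) - 1*(-3246) = (-44 - 568) - 1*(-3246) = -612 + 3246 = 2634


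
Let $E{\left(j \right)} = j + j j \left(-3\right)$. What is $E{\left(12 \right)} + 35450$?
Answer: $35030$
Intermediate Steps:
$E{\left(j \right)} = j - 3 j^{2}$ ($E{\left(j \right)} = j + j^{2} \left(-3\right) = j - 3 j^{2}$)
$E{\left(12 \right)} + 35450 = 12 \left(1 - 36\right) + 35450 = 12 \left(-35\right) + 35450 = -420 + 35450 = 35030$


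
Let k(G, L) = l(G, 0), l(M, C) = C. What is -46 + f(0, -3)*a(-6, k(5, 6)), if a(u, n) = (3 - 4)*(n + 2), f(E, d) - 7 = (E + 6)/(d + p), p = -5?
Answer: -117/2 ≈ -58.500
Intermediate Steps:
f(E, d) = 7 + (6 + E)/(-5 + d) (f(E, d) = 7 + (E + 6)/(d - 5) = 7 + (6 + E)/(-5 + d))
k(G, L) = 0
a(u, n) = -2 - n (a(u, n) = -(2 + n) = -2 - n)
-46 + f(0, -3)*a(-6, k(5, 6)) = -46 + ((-29 + 0 + 7*(-3))/(-5 - 3))*(-2 - 1*0) = -46 + ((-29 + 0 - 21)/(-8))*(-2 + 0) = -46 - ⅛*(-50)*(-2) = -46 + (25/4)*(-2) = -46 - 25/2 = -117/2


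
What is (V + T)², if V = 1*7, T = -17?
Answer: 100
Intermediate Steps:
V = 7
(V + T)² = (7 - 17)² = (-10)² = 100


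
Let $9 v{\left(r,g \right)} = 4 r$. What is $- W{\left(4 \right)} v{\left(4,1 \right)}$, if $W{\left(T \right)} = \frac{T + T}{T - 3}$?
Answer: $- \frac{128}{9} \approx -14.222$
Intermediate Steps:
$v{\left(r,g \right)} = \frac{4 r}{9}$
$W{\left(T \right)} = \frac{2 T}{-3 + T}$
$- W{\left(4 \right)} v{\left(4,1 \right)} = - 2 \cdot 4 \frac{1}{-3 + 4} \cdot \frac{4}{9} \cdot 4 = - \frac{2 \cdot 4 \cdot 1^{-1} \cdot 16}{9} = - \frac{2 \cdot 4 \cdot 1 \cdot 16}{9} = - \frac{8 \cdot 16}{9} = \left(-1\right) \frac{128}{9} = - \frac{128}{9}$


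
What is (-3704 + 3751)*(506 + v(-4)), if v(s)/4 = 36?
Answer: 30550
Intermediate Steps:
v(s) = 144 (v(s) = 4*36 = 144)
(-3704 + 3751)*(506 + v(-4)) = (-3704 + 3751)*(506 + 144) = 47*650 = 30550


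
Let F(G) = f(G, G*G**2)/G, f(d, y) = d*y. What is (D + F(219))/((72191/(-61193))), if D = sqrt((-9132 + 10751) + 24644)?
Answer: -642738166587/72191 - 61193*sqrt(26263)/72191 ≈ -8.9034e+6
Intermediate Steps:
F(G) = G**3 (F(G) = (G*(G*G**2))/G = (G*G**3)/G = G**4/G = G**3)
D = sqrt(26263) (D = sqrt(1619 + 24644) = sqrt(26263) ≈ 162.06)
(D + F(219))/((72191/(-61193))) = (sqrt(26263) + 219**3)/((72191/(-61193))) = (sqrt(26263) + 10503459)/((72191*(-1/61193))) = (10503459 + sqrt(26263))/(-72191/61193) = (10503459 + sqrt(26263))*(-61193/72191) = -642738166587/72191 - 61193*sqrt(26263)/72191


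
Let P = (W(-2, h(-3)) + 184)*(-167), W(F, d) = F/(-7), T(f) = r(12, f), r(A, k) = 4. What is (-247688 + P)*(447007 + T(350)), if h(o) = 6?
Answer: -871334403706/7 ≈ -1.2448e+11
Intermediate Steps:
T(f) = 4
W(F, d) = -F/7 (W(F, d) = F*(-1/7) = -F/7)
P = -215430/7 (P = (-1/7*(-2) + 184)*(-167) = (2/7 + 184)*(-167) = (1290/7)*(-167) = -215430/7 ≈ -30776.)
(-247688 + P)*(447007 + T(350)) = (-247688 - 215430/7)*(447007 + 4) = -1949246/7*447011 = -871334403706/7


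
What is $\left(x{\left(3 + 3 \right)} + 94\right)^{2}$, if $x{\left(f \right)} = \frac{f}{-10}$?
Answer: $\frac{218089}{25} \approx 8723.6$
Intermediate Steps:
$x{\left(f \right)} = - \frac{f}{10}$ ($x{\left(f \right)} = f \left(- \frac{1}{10}\right) = - \frac{f}{10}$)
$\left(x{\left(3 + 3 \right)} + 94\right)^{2} = \left(- \frac{3 + 3}{10} + 94\right)^{2} = \left(\left(- \frac{1}{10}\right) 6 + 94\right)^{2} = \left(- \frac{3}{5} + 94\right)^{2} = \left(\frac{467}{5}\right)^{2} = \frac{218089}{25}$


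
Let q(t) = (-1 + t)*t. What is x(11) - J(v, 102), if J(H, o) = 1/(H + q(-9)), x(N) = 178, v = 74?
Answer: 29191/164 ≈ 177.99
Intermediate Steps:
q(t) = t*(-1 + t)
J(H, o) = 1/(90 + H) (J(H, o) = 1/(H - 9*(-1 - 9)) = 1/(H - 9*(-10)) = 1/(H + 90) = 1/(90 + H))
x(11) - J(v, 102) = 178 - 1/(90 + 74) = 178 - 1/164 = 29191/164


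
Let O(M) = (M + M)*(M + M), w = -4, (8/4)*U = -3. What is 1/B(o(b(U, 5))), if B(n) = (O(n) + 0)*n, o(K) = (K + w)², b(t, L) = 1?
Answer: 1/2916 ≈ 0.00034294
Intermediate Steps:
U = -3/2 (U = (½)*(-3) = -3/2 ≈ -1.5000)
O(M) = 4*M² (O(M) = (2*M)*(2*M) = 4*M²)
o(K) = (-4 + K)² (o(K) = (K - 4)² = (-4 + K)²)
B(n) = 4*n³ (B(n) = (4*n² + 0)*n = (4*n²)*n = 4*n³)
1/B(o(b(U, 5))) = 1/(4*((-4 + 1)²)³) = 1/(4*((-3)²)³) = 1/(4*9³) = 1/(4*729) = 1/2916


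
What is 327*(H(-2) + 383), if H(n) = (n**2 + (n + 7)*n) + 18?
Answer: 129165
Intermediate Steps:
H(n) = 18 + n**2 + n*(7 + n) (H(n) = (n**2 + (7 + n)*n) + 18 = (n**2 + n*(7 + n)) + 18 = 18 + n**2 + n*(7 + n))
327*(H(-2) + 383) = 327*((18 + 2*(-2)**2 + 7*(-2)) + 383) = 327*((18 + 2*4 - 14) + 383) = 327*((18 + 8 - 14) + 383) = 327*(12 + 383) = 327*395 = 129165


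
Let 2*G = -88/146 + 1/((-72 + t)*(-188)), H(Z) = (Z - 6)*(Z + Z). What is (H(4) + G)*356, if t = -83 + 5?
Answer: -5973317503/1029300 ≈ -5803.3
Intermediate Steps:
t = -78
H(Z) = 2*Z*(-6 + Z) (H(Z) = (-6 + Z)*(2*Z) = 2*Z*(-6 + Z))
G = -1240727/4117200 (G = (-88/146 + 1/(-72 - 78*(-188)))/2 = (-88*1/146 - 1/188/(-150))/2 = (-44/73 - 1/150*(-1/188))/2 = (-44/73 + 1/28200)/2 = (½)*(-1240727/2058600) = -1240727/4117200 ≈ -0.30135)
(H(4) + G)*356 = (2*4*(-6 + 4) - 1240727/4117200)*356 = (2*4*(-2) - 1240727/4117200)*356 = (-16 - 1240727/4117200)*356 = -67115927/4117200*356 = -5973317503/1029300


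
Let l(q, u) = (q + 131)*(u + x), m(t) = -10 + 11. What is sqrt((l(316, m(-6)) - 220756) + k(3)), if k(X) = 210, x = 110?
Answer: I*sqrt(170929) ≈ 413.44*I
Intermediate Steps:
m(t) = 1
l(q, u) = (110 + u)*(131 + q) (l(q, u) = (q + 131)*(u + 110) = (131 + q)*(110 + u) = (110 + u)*(131 + q))
sqrt((l(316, m(-6)) - 220756) + k(3)) = sqrt(((14410 + 110*316 + 131*1 + 316*1) - 220756) + 210) = sqrt(((14410 + 34760 + 131 + 316) - 220756) + 210) = sqrt((49617 - 220756) + 210) = sqrt(-171139 + 210) = sqrt(-170929) = I*sqrt(170929)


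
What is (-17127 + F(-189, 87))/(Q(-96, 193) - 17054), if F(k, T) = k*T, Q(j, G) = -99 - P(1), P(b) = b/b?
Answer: 1865/953 ≈ 1.9570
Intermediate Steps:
P(b) = 1
Q(j, G) = -100 (Q(j, G) = -99 - 1*1 = -99 - 1 = -100)
F(k, T) = T*k
(-17127 + F(-189, 87))/(Q(-96, 193) - 17054) = (-17127 + 87*(-189))/(-100 - 17054) = (-17127 - 16443)/(-17154) = -33570*(-1/17154) = 1865/953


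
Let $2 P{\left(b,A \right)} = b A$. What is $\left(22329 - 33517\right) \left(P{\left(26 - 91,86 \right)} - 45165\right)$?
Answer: $536576480$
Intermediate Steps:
$P{\left(b,A \right)} = \frac{A b}{2}$ ($P{\left(b,A \right)} = \frac{b A}{2} = \frac{A b}{2}$)
$\left(22329 - 33517\right) \left(P{\left(26 - 91,86 \right)} - 45165\right) = \left(22329 - 33517\right) \left(\frac{1}{2} \cdot 86 \left(26 - 91\right) - 45165\right) = - 11188 \left(\frac{1}{2} \cdot 86 \left(26 - 91\right) - 45165\right) = - 11188 \left(\frac{1}{2} \cdot 86 \left(-65\right) - 45165\right) = - 11188 \left(-2795 - 45165\right) = \left(-11188\right) \left(-47960\right) = 536576480$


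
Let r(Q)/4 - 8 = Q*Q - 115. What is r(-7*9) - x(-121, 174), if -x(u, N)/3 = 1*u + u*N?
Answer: -48077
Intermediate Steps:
r(Q) = -428 + 4*Q² (r(Q) = 32 + 4*(Q*Q - 115) = 32 + 4*(Q² - 115) = 32 + 4*(-115 + Q²) = 32 + (-460 + 4*Q²) = -428 + 4*Q²)
x(u, N) = -3*u - 3*N*u (x(u, N) = -3*(1*u + u*N) = -3*(u + N*u) = -3*u - 3*N*u)
r(-7*9) - x(-121, 174) = (-428 + 4*(-7*9)²) - (-3)*(-121)*(1 + 174) = (-428 + 4*(-63)²) - (-3)*(-121)*175 = (-428 + 4*3969) - 1*63525 = (-428 + 15876) - 63525 = 15448 - 63525 = -48077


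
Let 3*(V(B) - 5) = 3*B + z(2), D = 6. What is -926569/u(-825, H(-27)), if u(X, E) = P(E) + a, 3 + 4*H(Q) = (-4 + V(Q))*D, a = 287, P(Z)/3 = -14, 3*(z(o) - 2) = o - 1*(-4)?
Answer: -132367/35 ≈ -3781.9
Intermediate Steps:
z(o) = 10/3 + o/3 (z(o) = 2 + (o - 1*(-4))/3 = 2 + (o + 4)/3 = 2 + (4 + o)/3 = 2 + (4/3 + o/3) = 10/3 + o/3)
P(Z) = -42 (P(Z) = 3*(-14) = -42)
V(B) = 19/3 + B (V(B) = 5 + (3*B + (10/3 + (⅓)*2))/3 = 5 + (3*B + (10/3 + ⅔))/3 = 5 + (3*B + 4)/3 = 5 + (4 + 3*B)/3 = 5 + (4/3 + B) = 19/3 + B)
H(Q) = 11/4 + 3*Q/2 (H(Q) = -¾ + ((-4 + (19/3 + Q))*6)/4 = -¾ + ((7/3 + Q)*6)/4 = -¾ + (14 + 6*Q)/4 = -¾ + (7/2 + 3*Q/2) = 11/4 + 3*Q/2)
u(X, E) = 245 (u(X, E) = -42 + 287 = 245)
-926569/u(-825, H(-27)) = -926569/245 = -926569*1/245 = -132367/35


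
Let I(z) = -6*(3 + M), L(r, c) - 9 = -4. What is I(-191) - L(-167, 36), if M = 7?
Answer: -65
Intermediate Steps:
L(r, c) = 5 (L(r, c) = 9 - 4 = 5)
I(z) = -60 (I(z) = -6*(3 + 7) = -6*10 = -60)
I(-191) - L(-167, 36) = -60 - 1*5 = -60 - 5 = -65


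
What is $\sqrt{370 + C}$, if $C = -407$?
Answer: $i \sqrt{37} \approx 6.0828 i$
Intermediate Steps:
$\sqrt{370 + C} = \sqrt{370 - 407} = \sqrt{-37} = i \sqrt{37}$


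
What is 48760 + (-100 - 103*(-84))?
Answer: 57312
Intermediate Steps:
48760 + (-100 - 103*(-84)) = 48760 + (-100 + 8652) = 48760 + 8552 = 57312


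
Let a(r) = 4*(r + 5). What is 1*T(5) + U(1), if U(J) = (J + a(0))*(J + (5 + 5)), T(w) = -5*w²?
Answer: 106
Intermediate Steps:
a(r) = 20 + 4*r (a(r) = 4*(5 + r) = 20 + 4*r)
U(J) = (10 + J)*(20 + J) (U(J) = (J + (20 + 4*0))*(J + (5 + 5)) = (J + (20 + 0))*(J + 10) = (J + 20)*(10 + J) = (20 + J)*(10 + J) = (10 + J)*(20 + J))
1*T(5) + U(1) = 1*(-5*5²) + (200 + 1² + 30*1) = 1*(-5*25) + (200 + 1 + 30) = 1*(-125) + 231 = -125 + 231 = 106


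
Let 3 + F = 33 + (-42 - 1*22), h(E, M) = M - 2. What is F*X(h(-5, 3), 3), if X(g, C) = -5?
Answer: 170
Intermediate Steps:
h(E, M) = -2 + M
F = -34 (F = -3 + (33 + (-42 - 1*22)) = -3 + (33 + (-42 - 22)) = -3 + (33 - 64) = -3 - 31 = -34)
F*X(h(-5, 3), 3) = -34*(-5) = 170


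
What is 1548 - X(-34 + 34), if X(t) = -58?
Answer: 1606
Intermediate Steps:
1548 - X(-34 + 34) = 1548 - 1*(-58) = 1548 + 58 = 1606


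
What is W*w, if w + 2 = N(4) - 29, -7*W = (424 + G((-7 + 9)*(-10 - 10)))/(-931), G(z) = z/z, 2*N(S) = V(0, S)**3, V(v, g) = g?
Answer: 425/6517 ≈ 0.065214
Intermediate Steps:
N(S) = S**3/2
G(z) = 1
W = 425/6517 (W = -(424 + 1)/(7*(-931)) = -425*(-1)/(7*931) = -1/7*(-425/931) = 425/6517 ≈ 0.065214)
w = 1 (w = -2 + ((1/2)*4**3 - 29) = -2 + ((1/2)*64 - 29) = -2 + (32 - 29) = -2 + 3 = 1)
W*w = (425/6517)*1 = 425/6517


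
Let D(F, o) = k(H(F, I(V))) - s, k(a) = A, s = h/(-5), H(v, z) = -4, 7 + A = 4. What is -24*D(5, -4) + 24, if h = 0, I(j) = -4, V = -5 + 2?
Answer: 96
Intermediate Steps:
V = -3
A = -3 (A = -7 + 4 = -3)
s = 0 (s = 0/(-5) = 0*(-⅕) = 0)
k(a) = -3
D(F, o) = -3 (D(F, o) = -3 - 1*0 = -3 + 0 = -3)
-24*D(5, -4) + 24 = -24*(-3) + 24 = 72 + 24 = 96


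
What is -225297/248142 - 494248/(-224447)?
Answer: 24025483819/18564909158 ≈ 1.2941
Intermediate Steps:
-225297/248142 - 494248/(-224447) = -225297*1/248142 - 494248*(-1/224447) = -75099/82714 + 494248/224447 = 24025483819/18564909158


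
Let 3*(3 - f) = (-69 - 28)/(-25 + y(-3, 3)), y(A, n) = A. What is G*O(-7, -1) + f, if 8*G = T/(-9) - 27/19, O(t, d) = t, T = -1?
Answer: 14323/4788 ≈ 2.9914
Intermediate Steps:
G = -28/171 (G = (-1/(-9) - 27/19)/8 = (-1*(-⅑) - 27*1/19)/8 = (⅑ - 27/19)/8 = (⅛)*(-224/171) = -28/171 ≈ -0.16374)
f = 155/84 (f = 3 - (-69 - 28)/(3*(-25 - 3)) = 3 - (-97)/(3*(-28)) = 3 - (-97)*(-1)/(3*28) = 3 - ⅓*97/28 = 3 - 97/84 = 155/84 ≈ 1.8452)
G*O(-7, -1) + f = -28/171*(-7) + 155/84 = 196/171 + 155/84 = 14323/4788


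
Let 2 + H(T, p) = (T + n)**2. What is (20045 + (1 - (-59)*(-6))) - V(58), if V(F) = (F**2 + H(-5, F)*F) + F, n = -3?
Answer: 12674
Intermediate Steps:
H(T, p) = -2 + (-3 + T)**2 (H(T, p) = -2 + (T - 3)**2 = -2 + (-3 + T)**2)
V(F) = F**2 + 63*F (V(F) = (F**2 + (-2 + (-3 - 5)**2)*F) + F = (F**2 + (-2 + (-8)**2)*F) + F = (F**2 + (-2 + 64)*F) + F = (F**2 + 62*F) + F = F**2 + 63*F)
(20045 + (1 - (-59)*(-6))) - V(58) = (20045 + (1 - (-59)*(-6))) - 58*(63 + 58) = (20045 + (1 - 59*6)) - 58*121 = (20045 + (1 - 354)) - 1*7018 = (20045 - 353) - 7018 = 19692 - 7018 = 12674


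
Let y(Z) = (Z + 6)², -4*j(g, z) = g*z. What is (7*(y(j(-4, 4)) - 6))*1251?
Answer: 823158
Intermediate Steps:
j(g, z) = -g*z/4
y(Z) = (6 + Z)²
(7*(y(j(-4, 4)) - 6))*1251 = (7*((6 - ¼*(-4)*4)² - 6))*1251 = (7*((6 + 4)² - 6))*1251 = (7*(10² - 6))*1251 = (7*(100 - 6))*1251 = (7*94)*1251 = 658*1251 = 823158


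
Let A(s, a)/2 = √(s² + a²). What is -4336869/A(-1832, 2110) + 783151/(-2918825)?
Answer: -783151/2918825 - 4336869*√1952081/7808324 ≈ -776.28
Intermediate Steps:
A(s, a) = 2*√(a² + s²) (A(s, a) = 2*√(s² + a²) = 2*√(a² + s²))
-4336869/A(-1832, 2110) + 783151/(-2918825) = -4336869*1/(2*√(2110² + (-1832)²)) + 783151/(-2918825) = -4336869*1/(2*√(4452100 + 3356224)) + 783151*(-1/2918825) = -4336869*√1952081/7808324 - 783151/2918825 = -783151/2918825 - 4336869*√1952081/7808324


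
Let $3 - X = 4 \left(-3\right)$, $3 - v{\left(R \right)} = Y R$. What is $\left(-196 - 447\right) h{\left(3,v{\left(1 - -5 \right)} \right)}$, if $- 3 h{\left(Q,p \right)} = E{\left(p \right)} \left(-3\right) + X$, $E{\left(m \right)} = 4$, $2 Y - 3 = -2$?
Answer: $643$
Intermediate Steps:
$Y = \frac{1}{2}$ ($Y = \frac{3}{2} + \frac{1}{2} \left(-2\right) = \frac{3}{2} - 1 = \frac{1}{2} \approx 0.5$)
$v{\left(R \right)} = 3 - \frac{R}{2}$
$X = 15$ ($X = 3 - 4 \left(-3\right) = 3 - -12 = 3 + 12 = 15$)
$h{\left(Q,p \right)} = -1$ ($h{\left(Q,p \right)} = - \frac{4 \left(-3\right) + 15}{3} = - \frac{-12 + 15}{3} = \left(- \frac{1}{3}\right) 3 = -1$)
$\left(-196 - 447\right) h{\left(3,v{\left(1 - -5 \right)} \right)} = \left(-196 - 447\right) \left(-1\right) = \left(-643\right) \left(-1\right) = 643$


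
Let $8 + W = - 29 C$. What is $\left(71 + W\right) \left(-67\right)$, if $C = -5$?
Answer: $-13936$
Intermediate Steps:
$W = 137$ ($W = -8 - -145 = -8 + 145 = 137$)
$\left(71 + W\right) \left(-67\right) = \left(71 + 137\right) \left(-67\right) = 208 \left(-67\right) = -13936$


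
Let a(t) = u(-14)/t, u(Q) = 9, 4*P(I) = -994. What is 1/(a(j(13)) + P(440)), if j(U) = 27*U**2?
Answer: -1014/251977 ≈ -0.0040242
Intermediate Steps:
P(I) = -497/2 (P(I) = (1/4)*(-994) = -497/2)
a(t) = 9/t
1/(a(j(13)) + P(440)) = 1/(9/((27*13**2)) - 497/2) = 1/(9/((27*169)) - 497/2) = 1/(9/4563 - 497/2) = 1/(9*(1/4563) - 497/2) = 1/(1/507 - 497/2) = 1/(-251977/1014) = -1014/251977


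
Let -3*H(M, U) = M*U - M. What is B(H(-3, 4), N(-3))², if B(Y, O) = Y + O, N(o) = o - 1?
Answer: 1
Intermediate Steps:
H(M, U) = M/3 - M*U/3 (H(M, U) = -(M*U - M)/3 = -(-M + M*U)/3 = M/3 - M*U/3)
N(o) = -1 + o
B(Y, O) = O + Y
B(H(-3, 4), N(-3))² = ((-1 - 3) + (⅓)*(-3)*(1 - 1*4))² = (-4 + (⅓)*(-3)*(1 - 4))² = (-4 + (⅓)*(-3)*(-3))² = (-4 + 3)² = (-1)² = 1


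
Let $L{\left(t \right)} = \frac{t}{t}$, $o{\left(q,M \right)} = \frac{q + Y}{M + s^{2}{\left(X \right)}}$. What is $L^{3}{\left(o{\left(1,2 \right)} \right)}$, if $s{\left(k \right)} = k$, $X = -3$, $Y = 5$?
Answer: $1$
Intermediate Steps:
$o{\left(q,M \right)} = \frac{5 + q}{9 + M}$ ($o{\left(q,M \right)} = \frac{q + 5}{M + \left(-3\right)^{2}} = \frac{5 + q}{M + 9} = \frac{5 + q}{9 + M}$)
$L{\left(t \right)} = 1$
$L^{3}{\left(o{\left(1,2 \right)} \right)} = 1^{3} = 1$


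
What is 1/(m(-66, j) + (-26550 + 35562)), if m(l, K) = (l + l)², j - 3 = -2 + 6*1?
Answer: 1/26436 ≈ 3.7827e-5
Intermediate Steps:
j = 7 (j = 3 + (-2 + 6*1) = 3 + (-2 + 6) = 3 + 4 = 7)
m(l, K) = 4*l² (m(l, K) = (2*l)² = 4*l²)
1/(m(-66, j) + (-26550 + 35562)) = 1/(4*(-66)² + (-26550 + 35562)) = 1/(4*4356 + 9012) = 1/(17424 + 9012) = 1/26436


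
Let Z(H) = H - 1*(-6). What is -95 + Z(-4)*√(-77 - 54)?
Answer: -95 + 2*I*√131 ≈ -95.0 + 22.891*I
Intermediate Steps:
Z(H) = 6 + H (Z(H) = H + 6 = 6 + H)
-95 + Z(-4)*√(-77 - 54) = -95 + (6 - 4)*√(-77 - 54) = -95 + 2*√(-131) = -95 + 2*(I*√131) = -95 + 2*I*√131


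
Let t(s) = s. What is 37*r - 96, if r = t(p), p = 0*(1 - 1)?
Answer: -96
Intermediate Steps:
p = 0 (p = 0*0 = 0)
r = 0
37*r - 96 = 37*0 - 96 = 0 - 96 = -96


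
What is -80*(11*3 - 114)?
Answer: 6480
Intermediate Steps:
-80*(11*3 - 114) = -80*(33 - 114) = -80*(-81) = 6480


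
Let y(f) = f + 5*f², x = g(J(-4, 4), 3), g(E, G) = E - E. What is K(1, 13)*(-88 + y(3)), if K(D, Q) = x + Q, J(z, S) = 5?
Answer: -520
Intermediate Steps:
g(E, G) = 0
x = 0
K(D, Q) = Q (K(D, Q) = 0 + Q = Q)
K(1, 13)*(-88 + y(3)) = 13*(-88 + 3*(1 + 5*3)) = 13*(-88 + 3*(1 + 15)) = 13*(-88 + 3*16) = 13*(-88 + 48) = 13*(-40) = -520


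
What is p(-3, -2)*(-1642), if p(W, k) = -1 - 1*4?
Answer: 8210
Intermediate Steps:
p(W, k) = -5 (p(W, k) = -1 - 4 = -5)
p(-3, -2)*(-1642) = -5*(-1642) = 8210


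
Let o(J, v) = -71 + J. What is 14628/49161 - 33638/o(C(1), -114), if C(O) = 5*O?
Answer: 25070351/49161 ≈ 509.96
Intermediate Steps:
14628/49161 - 33638/o(C(1), -114) = 14628/49161 - 33638/(-71 + 5*1) = 14628*(1/49161) - 33638/(-71 + 5) = 4876/16387 - 33638/(-66) = 4876/16387 - 33638*(-1/66) = 4876/16387 + 1529/3 = 25070351/49161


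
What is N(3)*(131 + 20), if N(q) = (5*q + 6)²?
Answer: 66591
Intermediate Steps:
N(q) = (6 + 5*q)²
N(3)*(131 + 20) = (6 + 5*3)²*(131 + 20) = (6 + 15)²*151 = 21²*151 = 441*151 = 66591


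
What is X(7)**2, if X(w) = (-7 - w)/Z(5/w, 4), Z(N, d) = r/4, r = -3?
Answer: 3136/9 ≈ 348.44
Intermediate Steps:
Z(N, d) = -3/4
X(w) = 28/3 + 4*w/3 (X(w) = (-7 - w)/(-3/4) = (-7 - w)*(-4/3) = 28/3 + 4*w/3)
X(7)**2 = (28/3 + (4/3)*7)**2 = (28/3 + 28/3)**2 = (56/3)**2 = 3136/9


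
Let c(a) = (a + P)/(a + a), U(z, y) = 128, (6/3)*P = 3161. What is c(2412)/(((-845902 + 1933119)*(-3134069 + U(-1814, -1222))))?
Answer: -7985/32873378897836656 ≈ -2.4290e-13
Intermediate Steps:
P = 3161/2 (P = (½)*3161 = 3161/2 ≈ 1580.5)
c(a) = (3161/2 + a)/(2*a) (c(a) = (a + 3161/2)/(a + a) = (3161/2 + a)/((2*a)) = (3161/2 + a)*(1/(2*a)) = (3161/2 + a)/(2*a))
c(2412)/(((-845902 + 1933119)*(-3134069 + U(-1814, -1222)))) = ((¼)*(3161 + 2*2412)/2412)/(((-845902 + 1933119)*(-3134069 + 128))) = ((¼)*(1/2412)*(3161 + 4824))/((1087217*(-3133941))) = ((¼)*(1/2412)*7985)/(-3407273932197) = (7985/9648)*(-1/3407273932197) = -7985/32873378897836656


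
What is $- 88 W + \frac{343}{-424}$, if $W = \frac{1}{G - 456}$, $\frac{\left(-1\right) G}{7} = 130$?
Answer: $- \frac{215613}{289592} \approx -0.74454$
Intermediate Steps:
$G = -910$ ($G = \left(-7\right) 130 = -910$)
$W = - \frac{1}{1366}$ ($W = \frac{1}{-910 - 456} = \frac{1}{-1366} = - \frac{1}{1366} \approx -0.00073206$)
$- 88 W + \frac{343}{-424} = \left(-88\right) \left(- \frac{1}{1366}\right) + \frac{343}{-424} = \frac{44}{683} + 343 \left(- \frac{1}{424}\right) = \frac{44}{683} - \frac{343}{424} = - \frac{215613}{289592}$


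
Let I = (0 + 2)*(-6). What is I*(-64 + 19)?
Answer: 540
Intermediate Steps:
I = -12 (I = 2*(-6) = -12)
I*(-64 + 19) = -12*(-64 + 19) = -12*(-45) = 540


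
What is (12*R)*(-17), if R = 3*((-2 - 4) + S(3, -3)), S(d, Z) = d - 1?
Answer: 2448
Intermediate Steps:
S(d, Z) = -1 + d
R = -12 (R = 3*((-2 - 4) + (-1 + 3)) = 3*(-6 + 2) = 3*(-4) = -12)
(12*R)*(-17) = (12*(-12))*(-17) = -144*(-17) = 2448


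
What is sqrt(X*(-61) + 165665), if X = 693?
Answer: 16*sqrt(482) ≈ 351.27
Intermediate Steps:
sqrt(X*(-61) + 165665) = sqrt(693*(-61) + 165665) = sqrt(-42273 + 165665) = sqrt(123392) = 16*sqrt(482)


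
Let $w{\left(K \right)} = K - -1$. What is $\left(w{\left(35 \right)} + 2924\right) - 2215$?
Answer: $745$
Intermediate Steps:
$w{\left(K \right)} = 1 + K$ ($w{\left(K \right)} = K + 1 = 1 + K$)
$\left(w{\left(35 \right)} + 2924\right) - 2215 = \left(\left(1 + 35\right) + 2924\right) - 2215 = \left(36 + 2924\right) - 2215 = 2960 - 2215 = 745$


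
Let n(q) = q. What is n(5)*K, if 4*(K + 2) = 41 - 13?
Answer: 25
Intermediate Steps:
K = 5 (K = -2 + (41 - 13)/4 = -2 + (¼)*28 = -2 + 7 = 5)
n(5)*K = 5*5 = 25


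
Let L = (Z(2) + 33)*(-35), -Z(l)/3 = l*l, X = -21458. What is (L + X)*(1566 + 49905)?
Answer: -1142295903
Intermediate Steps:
Z(l) = -3*l² (Z(l) = -3*l*l = -3*l²)
L = -735 (L = (-3*2² + 33)*(-35) = (-3*4 + 33)*(-35) = (-12 + 33)*(-35) = 21*(-35) = -735)
(L + X)*(1566 + 49905) = (-735 - 21458)*(1566 + 49905) = -22193*51471 = -1142295903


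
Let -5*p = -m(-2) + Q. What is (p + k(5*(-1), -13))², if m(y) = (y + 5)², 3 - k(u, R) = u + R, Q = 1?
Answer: 12769/25 ≈ 510.76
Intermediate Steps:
k(u, R) = 3 - R - u (k(u, R) = 3 - (u + R) = 3 - (R + u) = 3 + (-R - u) = 3 - R - u)
m(y) = (5 + y)²
p = 8/5 (p = -(-(5 - 2)² + 1)/5 = -(-1*3² + 1)/5 = -(-1*9 + 1)/5 = -(-9 + 1)/5 = -⅕*(-8) = 8/5 ≈ 1.6000)
(p + k(5*(-1), -13))² = (8/5 + (3 - 1*(-13) - 5*(-1)))² = (8/5 + (3 + 13 - 1*(-5)))² = (8/5 + (3 + 13 + 5))² = (8/5 + 21)² = (113/5)² = 12769/25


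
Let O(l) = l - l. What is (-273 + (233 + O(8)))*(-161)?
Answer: 6440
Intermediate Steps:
O(l) = 0
(-273 + (233 + O(8)))*(-161) = (-273 + (233 + 0))*(-161) = (-273 + 233)*(-161) = -40*(-161) = 6440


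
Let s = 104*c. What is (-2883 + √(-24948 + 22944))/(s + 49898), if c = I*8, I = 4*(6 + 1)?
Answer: -961/24398 + I*√501/36597 ≈ -0.039388 + 0.00061161*I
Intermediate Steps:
I = 28 (I = 4*7 = 28)
c = 224 (c = 28*8 = 224)
s = 23296 (s = 104*224 = 23296)
(-2883 + √(-24948 + 22944))/(s + 49898) = (-2883 + √(-24948 + 22944))/(23296 + 49898) = (-2883 + √(-2004))/73194 = (-2883 + 2*I*√501)*(1/73194) = -961/24398 + I*√501/36597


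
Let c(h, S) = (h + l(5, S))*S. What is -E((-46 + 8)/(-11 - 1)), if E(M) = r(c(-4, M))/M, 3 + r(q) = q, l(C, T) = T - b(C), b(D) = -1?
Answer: 89/114 ≈ 0.78070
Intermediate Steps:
l(C, T) = 1 + T (l(C, T) = T - 1*(-1) = T + 1 = 1 + T)
c(h, S) = S*(1 + S + h) (c(h, S) = (h + (1 + S))*S = (1 + S + h)*S = S*(1 + S + h))
r(q) = -3 + q
E(M) = (-3 + M*(-3 + M))/M (E(M) = (-3 + M*(1 + M - 4))/M = (-3 + M*(-3 + M))/M)
-E((-46 + 8)/(-11 - 1)) = -(-3 + (-46 + 8)/(-11 - 1) - 3*(-11 - 1)/(-46 + 8)) = -(-3 - 38/(-12) - 3/((-38/(-12)))) = -(-3 - 38*(-1/12) - 3/((-38*(-1/12)))) = -(-3 + 19/6 - 3/19/6) = -(-3 + 19/6 - 3*6/19) = -(-3 + 19/6 - 18/19) = -1*(-89/114) = 89/114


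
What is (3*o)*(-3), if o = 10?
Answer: -90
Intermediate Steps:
(3*o)*(-3) = (3*10)*(-3) = 30*(-3) = -90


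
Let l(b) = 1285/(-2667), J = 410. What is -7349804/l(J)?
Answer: 19601927268/1285 ≈ 1.5254e+7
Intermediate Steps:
l(b) = -1285/2667 (l(b) = 1285*(-1/2667) = -1285/2667)
-7349804/l(J) = -7349804/(-1285/2667) = -7349804*(-2667/1285) = 19601927268/1285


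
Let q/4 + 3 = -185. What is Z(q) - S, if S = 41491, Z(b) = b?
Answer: -42243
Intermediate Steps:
q = -752 (q = -12 + 4*(-185) = -12 - 740 = -752)
Z(q) - S = -752 - 1*41491 = -752 - 41491 = -42243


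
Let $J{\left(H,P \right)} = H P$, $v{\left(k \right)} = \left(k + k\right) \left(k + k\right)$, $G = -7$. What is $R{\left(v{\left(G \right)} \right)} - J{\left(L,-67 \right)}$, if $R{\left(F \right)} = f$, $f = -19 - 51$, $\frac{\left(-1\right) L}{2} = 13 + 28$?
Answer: $-5564$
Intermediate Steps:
$L = -82$ ($L = - 2 \left(13 + 28\right) = \left(-2\right) 41 = -82$)
$v{\left(k \right)} = 4 k^{2}$ ($v{\left(k \right)} = 2 k 2 k = 4 k^{2}$)
$f = -70$ ($f = -19 - 51 = -70$)
$R{\left(F \right)} = -70$
$R{\left(v{\left(G \right)} \right)} - J{\left(L,-67 \right)} = -70 - \left(-82\right) \left(-67\right) = -70 - 5494 = -5564$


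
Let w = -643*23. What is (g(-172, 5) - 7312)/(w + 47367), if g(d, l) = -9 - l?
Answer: -3663/16289 ≈ -0.22488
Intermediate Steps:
w = -14789
(g(-172, 5) - 7312)/(w + 47367) = ((-9 - 1*5) - 7312)/(-14789 + 47367) = ((-9 - 5) - 7312)/32578 = (-14 - 7312)*(1/32578) = -7326*1/32578 = -3663/16289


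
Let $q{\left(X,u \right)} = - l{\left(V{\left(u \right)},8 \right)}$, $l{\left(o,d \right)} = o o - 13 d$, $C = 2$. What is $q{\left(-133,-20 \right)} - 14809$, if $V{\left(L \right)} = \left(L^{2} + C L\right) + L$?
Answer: $-130305$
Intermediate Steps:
$V{\left(L \right)} = L^{2} + 3 L$ ($V{\left(L \right)} = \left(L^{2} + 2 L\right) + L = L^{2} + 3 L$)
$l{\left(o,d \right)} = o^{2} - 13 d$
$q{\left(X,u \right)} = 104 - u^{2} \left(3 + u\right)^{2}$ ($q{\left(X,u \right)} = - (\left(u \left(3 + u\right)\right)^{2} - 104) = - (u^{2} \left(3 + u\right)^{2} - 104) = - (-104 + u^{2} \left(3 + u\right)^{2}) = 104 - u^{2} \left(3 + u\right)^{2}$)
$q{\left(-133,-20 \right)} - 14809 = \left(104 - \left(-20\right)^{2} \left(3 - 20\right)^{2}\right) - 14809 = \left(104 - 400 \left(-17\right)^{2}\right) - 14809 = \left(104 - 400 \cdot 289\right) - 14809 = \left(104 - 115600\right) - 14809 = -115496 - 14809 = -130305$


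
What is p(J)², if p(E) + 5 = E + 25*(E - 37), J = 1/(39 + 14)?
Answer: 2426941696/2809 ≈ 8.6399e+5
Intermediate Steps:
J = 1/53 ≈ 0.018868
p(E) = -930 + 26*E (p(E) = -5 + (E + 25*(E - 37)) = -5 + (E + 25*(-37 + E)) = -5 + (E + (-925 + 25*E)) = -5 + (-925 + 26*E) = -930 + 26*E)
p(J)² = (-930 + 26*(1/53))² = (-930 + 26/53)² = (-49264/53)² = 2426941696/2809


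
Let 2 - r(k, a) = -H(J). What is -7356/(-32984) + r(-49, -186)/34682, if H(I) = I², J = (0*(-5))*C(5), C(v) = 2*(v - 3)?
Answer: 31898345/142993886 ≈ 0.22307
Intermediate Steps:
C(v) = -6 + 2*v (C(v) = 2*(-3 + v) = -6 + 2*v)
J = 0 (J = (0*(-5))*(-6 + 2*5) = 0*(-6 + 10) = 0*4 = 0)
r(k, a) = 2 (r(k, a) = 2 - (-1)*0² = 2 - (-1)*0 = 2 - 1*0 = 2 + 0 = 2)
-7356/(-32984) + r(-49, -186)/34682 = -7356/(-32984) + 2/34682 = -7356*(-1/32984) + 2*(1/34682) = 1839/8246 + 1/17341 = 31898345/142993886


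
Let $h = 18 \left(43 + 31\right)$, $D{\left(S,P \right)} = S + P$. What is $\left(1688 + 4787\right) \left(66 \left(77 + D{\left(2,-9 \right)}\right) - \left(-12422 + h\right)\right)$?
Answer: $101722250$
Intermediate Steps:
$D{\left(S,P \right)} = P + S$
$h = 1332$ ($h = 18 \cdot 74 = 1332$)
$\left(1688 + 4787\right) \left(66 \left(77 + D{\left(2,-9 \right)}\right) - \left(-12422 + h\right)\right) = \left(1688 + 4787\right) \left(66 \left(77 + \left(-9 + 2\right)\right) + \left(12422 - 1332\right)\right) = 6475 \left(66 \left(77 - 7\right) + \left(12422 - 1332\right)\right) = 6475 \left(66 \cdot 70 + 11090\right) = 6475 \left(4620 + 11090\right) = 6475 \cdot 15710 = 101722250$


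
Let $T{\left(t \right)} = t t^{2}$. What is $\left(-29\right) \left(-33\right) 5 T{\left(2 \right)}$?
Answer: $38280$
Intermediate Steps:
$T{\left(t \right)} = t^{3}$
$\left(-29\right) \left(-33\right) 5 T{\left(2 \right)} = \left(-29\right) \left(-33\right) 5 \cdot 2^{3} = 957 \cdot 5 \cdot 8 = 957 \cdot 40 = 38280$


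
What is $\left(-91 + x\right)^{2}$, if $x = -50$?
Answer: $19881$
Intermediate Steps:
$\left(-91 + x\right)^{2} = \left(-91 - 50\right)^{2} = \left(-141\right)^{2} = 19881$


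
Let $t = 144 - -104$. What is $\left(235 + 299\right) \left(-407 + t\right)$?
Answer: $-84906$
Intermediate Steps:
$t = 248$ ($t = 144 + 104 = 248$)
$\left(235 + 299\right) \left(-407 + t\right) = \left(235 + 299\right) \left(-407 + 248\right) = 534 \left(-159\right) = -84906$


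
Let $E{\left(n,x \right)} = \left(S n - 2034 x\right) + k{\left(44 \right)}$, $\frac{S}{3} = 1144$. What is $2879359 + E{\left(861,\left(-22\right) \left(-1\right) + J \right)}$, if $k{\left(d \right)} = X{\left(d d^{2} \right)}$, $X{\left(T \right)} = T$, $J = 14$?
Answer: $5846271$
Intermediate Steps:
$S = 3432$ ($S = 3 \cdot 1144 = 3432$)
$k{\left(d \right)} = d^{3}$ ($k{\left(d \right)} = d d^{2} = d^{3}$)
$E{\left(n,x \right)} = 85184 - 2034 x + 3432 n$ ($E{\left(n,x \right)} = \left(3432 n - 2034 x\right) + 44^{3} = \left(- 2034 x + 3432 n\right) + 85184 = 85184 - 2034 x + 3432 n$)
$2879359 + E{\left(861,\left(-22\right) \left(-1\right) + J \right)} = 2879359 + \left(85184 - 2034 \left(\left(-22\right) \left(-1\right) + 14\right) + 3432 \cdot 861\right) = 2879359 + \left(85184 - 2034 \left(22 + 14\right) + 2954952\right) = 2879359 + \left(85184 - 73224 + 2954952\right) = 2879359 + 2966912 = 5846271$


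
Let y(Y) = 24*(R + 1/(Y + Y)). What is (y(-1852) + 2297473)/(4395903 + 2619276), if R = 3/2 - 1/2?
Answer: 1063741108/3248027877 ≈ 0.32750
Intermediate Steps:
R = 1 (R = 3*(½) - 1*½ = 3/2 - ½ = 1)
y(Y) = 24 + 12/Y (y(Y) = 24*(1 + 1/(Y + Y)) = 24*(1 + 1/(2*Y)) = 24 + 12/Y)
(y(-1852) + 2297473)/(4395903 + 2619276) = ((24 + 12/(-1852)) + 2297473)/(4395903 + 2619276) = ((24 + 12*(-1/1852)) + 2297473)/7015179 = ((24 - 3/463) + 2297473)*(1/7015179) = (11109/463 + 2297473)*(1/7015179) = (1063741108/463)*(1/7015179) = 1063741108/3248027877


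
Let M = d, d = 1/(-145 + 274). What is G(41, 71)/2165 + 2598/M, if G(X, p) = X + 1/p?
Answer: 51516355442/153715 ≈ 3.3514e+5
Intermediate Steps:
d = 1/129 ≈ 0.0077519
M = 1/129 ≈ 0.0077519
G(41, 71)/2165 + 2598/M = (41 + 1/71)/2165 + 2598/(1/129) = (41 + 1/71)*(1/2165) + 2598*129 = (2912/71)*(1/2165) + 335142 = 2912/153715 + 335142 = 51516355442/153715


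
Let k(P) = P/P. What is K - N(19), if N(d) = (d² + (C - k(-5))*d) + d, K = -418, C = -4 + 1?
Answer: -722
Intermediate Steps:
C = -3
k(P) = 1
N(d) = d² - 3*d (N(d) = (d² + (-3 - 1*1)*d) + d = (d² + (-3 - 1)*d) + d = (d² - 4*d) + d = d² - 3*d)
K - N(19) = -418 - 19*(-3 + 19) = -418 - 19*16 = -418 - 1*304 = -418 - 304 = -722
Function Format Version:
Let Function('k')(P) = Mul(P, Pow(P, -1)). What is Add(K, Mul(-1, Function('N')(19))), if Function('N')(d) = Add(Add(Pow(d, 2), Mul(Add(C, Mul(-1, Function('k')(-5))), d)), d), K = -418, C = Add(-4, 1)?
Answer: -722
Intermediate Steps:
C = -3
Function('k')(P) = 1
Function('N')(d) = Add(Pow(d, 2), Mul(-3, d)) (Function('N')(d) = Add(Add(Pow(d, 2), Mul(Add(-3, Mul(-1, 1)), d)), d) = Add(Add(Pow(d, 2), Mul(Add(-3, -1), d)), d) = Add(Add(Pow(d, 2), Mul(-4, d)), d) = Add(Pow(d, 2), Mul(-3, d)))
Add(K, Mul(-1, Function('N')(19))) = Add(-418, Mul(-1, Mul(19, Add(-3, 19)))) = Add(-418, Mul(-1, Mul(19, 16))) = Add(-418, Mul(-1, 304)) = Add(-418, -304) = -722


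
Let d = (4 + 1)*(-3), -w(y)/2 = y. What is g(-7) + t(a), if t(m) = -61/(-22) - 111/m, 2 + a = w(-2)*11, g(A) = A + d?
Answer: -1684/77 ≈ -21.870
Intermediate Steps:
w(y) = -2*y
d = -15 (d = 5*(-3) = -15)
g(A) = -15 + A (g(A) = A - 15 = -15 + A)
a = 42 (a = -2 - 2*(-2)*11 = -2 + 4*11 = -2 + 44 = 42)
t(m) = 61/22 - 111/m (t(m) = -61*(-1/22) - 111/m = 61/22 - 111/m)
g(-7) + t(a) = (-15 - 7) + (61/22 - 111/42) = -22 + (61/22 - 111*1/42) = -22 + (61/22 - 37/14) = -22 + 10/77 = -1684/77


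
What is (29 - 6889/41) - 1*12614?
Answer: -522874/41 ≈ -12753.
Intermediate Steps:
(29 - 6889/41) - 1*12614 = (29 - 6889/41) - 12614 = -5700/41 - 12614 = -522874/41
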